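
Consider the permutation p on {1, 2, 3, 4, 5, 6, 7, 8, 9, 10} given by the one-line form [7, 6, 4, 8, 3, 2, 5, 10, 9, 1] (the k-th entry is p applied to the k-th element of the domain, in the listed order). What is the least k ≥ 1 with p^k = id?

Writing p as disjoint cycles, the cycle lengths are 7, 2, 1.
The order is lcm(7, 2) = 14.

14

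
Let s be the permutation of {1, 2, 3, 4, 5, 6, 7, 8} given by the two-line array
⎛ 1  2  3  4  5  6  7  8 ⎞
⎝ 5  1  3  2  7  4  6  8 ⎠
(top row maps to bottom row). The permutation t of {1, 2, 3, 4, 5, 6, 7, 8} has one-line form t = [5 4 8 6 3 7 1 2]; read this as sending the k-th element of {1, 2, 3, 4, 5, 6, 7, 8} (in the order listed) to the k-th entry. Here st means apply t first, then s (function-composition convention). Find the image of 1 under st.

First apply t: t(1) = 5, then s(5) = 7. Thus (st)(1) = 7.

7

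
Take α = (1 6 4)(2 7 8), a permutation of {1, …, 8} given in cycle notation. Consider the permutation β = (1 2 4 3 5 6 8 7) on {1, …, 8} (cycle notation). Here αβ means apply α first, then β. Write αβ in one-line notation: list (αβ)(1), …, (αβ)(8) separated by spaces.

For each element, apply α then β: 1 → 6 → 8; 2 → 7 → 1; 3 → 3 → 5; 4 → 1 → 2; 5 → 5 → 6; 6 → 4 → 3; 7 → 8 → 7; 8 → 2 → 4.
So αβ in one-line form is 8 1 5 2 6 3 7 4.

8 1 5 2 6 3 7 4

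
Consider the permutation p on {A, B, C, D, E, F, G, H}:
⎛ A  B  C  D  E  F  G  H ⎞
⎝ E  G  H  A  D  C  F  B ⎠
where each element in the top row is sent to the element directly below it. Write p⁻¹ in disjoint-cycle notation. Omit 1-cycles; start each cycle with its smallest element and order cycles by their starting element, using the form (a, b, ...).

The cycle decomposition of p is (A, E, D)(B, G, F, C, H).
The inverse reverses every cycle; in canonical form, p⁻¹ = (A, D, E)(B, H, C, F, G).

(A, D, E)(B, H, C, F, G)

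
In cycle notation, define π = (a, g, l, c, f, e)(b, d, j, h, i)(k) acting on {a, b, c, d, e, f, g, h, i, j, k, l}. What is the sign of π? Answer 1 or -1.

The cycle lengths are 6, 5, 1.
A cycle of length ℓ contributes ℓ−1 transpositions, so π is a product of 5 + 4 = 9 transpositions — odd.

-1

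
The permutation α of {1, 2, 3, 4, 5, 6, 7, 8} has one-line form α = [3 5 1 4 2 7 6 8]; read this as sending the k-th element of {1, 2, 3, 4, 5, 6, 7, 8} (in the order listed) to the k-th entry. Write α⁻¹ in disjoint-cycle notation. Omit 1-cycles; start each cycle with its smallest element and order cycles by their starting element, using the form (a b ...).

(1 3)(2 5)(6 7)

First write α in disjoint cycles: (1 3)(2 5)(6 7).
Reversing each cycle (and rotating so the smallest element leads) gives α⁻¹ = (1 3)(2 5)(6 7).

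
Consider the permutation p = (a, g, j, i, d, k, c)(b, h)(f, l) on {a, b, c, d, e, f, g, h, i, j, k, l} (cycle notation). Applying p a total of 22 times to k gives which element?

c

k lies in the 7-cycle (a, g, j, i, d, k, c).
Since the cycle has length 7, p^22 acts on it the same as p^1 (22 mod 7 = 1).
Advancing 1 step from k: k → c.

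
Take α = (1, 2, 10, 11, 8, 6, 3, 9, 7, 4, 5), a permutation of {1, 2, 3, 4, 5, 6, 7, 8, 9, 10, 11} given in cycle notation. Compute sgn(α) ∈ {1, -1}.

The cycle lengths are 11.
A cycle is odd iff its length is even; α has 0 even-length cycles, so sgn(α) = (−1)^0 and α is even.

1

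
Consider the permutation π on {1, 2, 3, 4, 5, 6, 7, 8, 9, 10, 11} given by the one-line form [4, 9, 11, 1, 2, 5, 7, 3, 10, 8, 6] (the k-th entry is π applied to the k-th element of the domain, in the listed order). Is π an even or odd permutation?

In disjoint-cycle form the cycle lengths are 8, 2, 1.
A cycle of length ℓ contributes ℓ−1 transpositions, so π is a product of 7 + 1 = 8 transpositions — even.

even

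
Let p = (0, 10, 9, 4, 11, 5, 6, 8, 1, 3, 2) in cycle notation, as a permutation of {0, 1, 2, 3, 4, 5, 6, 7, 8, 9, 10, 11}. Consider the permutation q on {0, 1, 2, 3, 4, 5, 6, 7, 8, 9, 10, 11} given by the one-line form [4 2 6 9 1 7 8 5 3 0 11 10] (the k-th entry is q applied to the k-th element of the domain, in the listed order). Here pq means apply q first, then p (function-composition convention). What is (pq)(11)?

q(11) = 10, then p(10) = 9; composing gives (pq)(11) = 9.

9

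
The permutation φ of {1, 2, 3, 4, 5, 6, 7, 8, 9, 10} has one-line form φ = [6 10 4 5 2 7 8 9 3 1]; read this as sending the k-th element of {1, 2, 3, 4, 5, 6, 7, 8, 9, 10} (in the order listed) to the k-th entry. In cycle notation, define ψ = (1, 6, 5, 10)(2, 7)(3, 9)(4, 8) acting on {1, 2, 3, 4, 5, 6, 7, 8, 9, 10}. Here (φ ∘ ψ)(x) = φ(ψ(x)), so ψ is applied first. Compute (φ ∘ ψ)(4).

(φ ∘ ψ)(4) = φ(ψ(4)). ψ(4) = 8, then φ(8) = 9. So (φ ∘ ψ)(4) = 9.

9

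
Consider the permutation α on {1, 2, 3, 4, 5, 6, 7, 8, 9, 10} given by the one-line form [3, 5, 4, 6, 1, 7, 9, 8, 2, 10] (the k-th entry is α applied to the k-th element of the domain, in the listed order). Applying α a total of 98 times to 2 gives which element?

1

Tracing 2 → 5 → … returns to 2 after 8 steps, so 2 lies in an 8-cycle (1, 3, 4, 6, 7, 9, 2, 5).
Since the cycle has length 8, α^98 acts on it the same as α^2 (98 mod 8 = 2).
Stepping 2 places around the cycle: 2 → 5 → 1.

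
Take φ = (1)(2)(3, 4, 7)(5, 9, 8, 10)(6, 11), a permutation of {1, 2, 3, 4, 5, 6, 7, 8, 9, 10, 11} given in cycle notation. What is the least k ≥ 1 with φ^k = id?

The disjoint cycles have lengths 4, 3, 2, 1, 1.
Since disjoint cycles commute, ord(φ) = lcm(4, 3, 2) = 12.

12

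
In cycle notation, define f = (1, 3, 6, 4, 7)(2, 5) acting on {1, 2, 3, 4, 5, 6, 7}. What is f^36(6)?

4

6 lies in the 5-cycle (1, 3, 6, 4, 7).
Powers repeat with period 5 on this cycle, and 36 mod 5 = 1, so f^36(6) = f^1(6).
Stepping 1 place around the cycle: 6 → 4.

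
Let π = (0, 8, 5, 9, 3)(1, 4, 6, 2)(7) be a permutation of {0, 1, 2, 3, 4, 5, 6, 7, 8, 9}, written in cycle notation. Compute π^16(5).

5 lies in the 5-cycle (0, 8, 5, 9, 3).
On a 5-cycle, π^5 is the identity, so π^16 = π^1 there (16 ≡ 1 mod 5).
Advancing 1 step from 5: 5 → 9.

9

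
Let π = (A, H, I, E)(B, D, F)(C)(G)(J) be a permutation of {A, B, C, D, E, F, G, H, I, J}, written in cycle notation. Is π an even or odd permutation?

odd

The cycle lengths are 4, 3, 1, 1, 1.
A cycle of length ℓ contributes ℓ−1 transpositions, so π is a product of 3 + 2 = 5 transpositions — odd.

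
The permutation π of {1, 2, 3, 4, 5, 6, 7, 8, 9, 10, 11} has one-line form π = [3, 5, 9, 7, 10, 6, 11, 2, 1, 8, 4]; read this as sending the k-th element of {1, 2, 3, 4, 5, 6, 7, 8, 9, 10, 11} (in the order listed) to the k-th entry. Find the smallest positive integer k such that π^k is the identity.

The disjoint-cycle form of π has cycle lengths 4, 3, 3, 1.
The order of π is the least common multiple of its cycle lengths: lcm(4, 3, 3) = 12.

12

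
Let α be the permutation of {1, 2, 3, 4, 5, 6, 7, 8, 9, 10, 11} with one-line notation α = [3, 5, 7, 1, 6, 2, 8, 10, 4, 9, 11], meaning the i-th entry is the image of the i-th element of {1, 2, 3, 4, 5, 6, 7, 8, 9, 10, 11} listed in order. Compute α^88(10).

Tracing 10 → 9 → … returns to 10 after 7 steps, so 10 lies in a 7-cycle (1, 3, 7, 8, 10, 9, 4).
Since the cycle has length 7, α^88 acts on it the same as α^4 (88 mod 7 = 4).
Advancing 4 steps from 10: 10 → 9 → 4 → 1 → 3.

3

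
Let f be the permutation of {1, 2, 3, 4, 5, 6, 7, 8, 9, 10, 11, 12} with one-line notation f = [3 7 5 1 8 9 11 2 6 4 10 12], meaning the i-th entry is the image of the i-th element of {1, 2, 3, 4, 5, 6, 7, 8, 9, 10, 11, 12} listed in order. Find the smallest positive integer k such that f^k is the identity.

18

Writing f as disjoint cycles, the cycle lengths are 9, 2, 1.
The order of f is the least common multiple of its cycle lengths: lcm(9, 2) = 18.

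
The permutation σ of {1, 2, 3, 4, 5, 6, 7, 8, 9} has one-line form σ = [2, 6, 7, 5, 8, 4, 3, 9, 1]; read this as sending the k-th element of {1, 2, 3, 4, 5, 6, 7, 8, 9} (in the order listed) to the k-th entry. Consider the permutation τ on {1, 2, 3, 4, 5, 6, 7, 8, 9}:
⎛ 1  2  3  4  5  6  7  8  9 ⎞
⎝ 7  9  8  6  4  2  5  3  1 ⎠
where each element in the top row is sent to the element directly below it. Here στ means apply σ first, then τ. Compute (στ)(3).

5

(στ)(3) = τ(σ(3)). σ(3) = 7, then τ(7) = 5. So (στ)(3) = 5.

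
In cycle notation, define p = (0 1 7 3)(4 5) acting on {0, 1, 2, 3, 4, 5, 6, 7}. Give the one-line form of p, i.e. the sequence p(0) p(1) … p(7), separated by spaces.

Image by image: 0↦1, 1↦7, 2↦2, 3↦0, 4↦5, 5↦4, 6↦6, 7↦3.
Listing these in domain order gives 1 7 2 0 5 4 6 3.

1 7 2 0 5 4 6 3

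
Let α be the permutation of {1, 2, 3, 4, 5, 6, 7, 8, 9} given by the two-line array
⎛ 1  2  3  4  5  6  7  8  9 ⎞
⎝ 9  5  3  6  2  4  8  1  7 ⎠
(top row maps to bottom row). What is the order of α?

4

Decomposing into disjoint cycles gives cycle lengths 4, 2, 2, 1.
The order of α is the least common multiple of its cycle lengths: lcm(4, 2, 2) = 4.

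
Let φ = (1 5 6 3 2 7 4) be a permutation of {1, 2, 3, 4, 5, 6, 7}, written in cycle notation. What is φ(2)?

In the cycle (1 5 6 3 2 7 4), 2 is followed by 7, so φ(2) = 7.

7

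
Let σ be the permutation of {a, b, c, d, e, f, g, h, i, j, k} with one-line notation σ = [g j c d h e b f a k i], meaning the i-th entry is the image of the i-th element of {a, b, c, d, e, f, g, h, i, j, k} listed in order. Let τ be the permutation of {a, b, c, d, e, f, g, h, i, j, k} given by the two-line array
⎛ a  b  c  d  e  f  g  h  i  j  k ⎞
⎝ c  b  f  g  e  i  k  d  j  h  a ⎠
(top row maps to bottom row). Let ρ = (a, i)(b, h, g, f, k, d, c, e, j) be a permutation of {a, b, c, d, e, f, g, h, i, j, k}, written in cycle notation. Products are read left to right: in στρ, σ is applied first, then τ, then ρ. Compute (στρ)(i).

Apply the permutations in order: σ(i) = a, then τ(a) = c, then ρ(c) = e. So (στρ)(i) = e.

e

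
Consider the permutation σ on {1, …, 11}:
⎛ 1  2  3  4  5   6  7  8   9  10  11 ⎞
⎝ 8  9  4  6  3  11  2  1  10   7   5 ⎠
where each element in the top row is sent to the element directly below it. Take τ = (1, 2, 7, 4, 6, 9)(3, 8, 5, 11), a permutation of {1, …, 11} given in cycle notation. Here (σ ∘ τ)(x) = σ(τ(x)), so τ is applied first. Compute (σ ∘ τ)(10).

7

First apply τ: τ(10) = 10, then σ(10) = 7. Thus (σ ∘ τ)(10) = 7.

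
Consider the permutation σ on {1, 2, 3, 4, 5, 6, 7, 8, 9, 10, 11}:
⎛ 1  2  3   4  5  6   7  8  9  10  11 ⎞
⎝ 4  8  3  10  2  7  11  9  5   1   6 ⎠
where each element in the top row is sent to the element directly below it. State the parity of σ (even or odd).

odd

In disjoint-cycle form the cycle lengths are 4, 3, 3, 1.
A cycle is odd iff its length is even; σ has 1 even-length cycle, so sgn(σ) = (−1)^1 and σ is odd.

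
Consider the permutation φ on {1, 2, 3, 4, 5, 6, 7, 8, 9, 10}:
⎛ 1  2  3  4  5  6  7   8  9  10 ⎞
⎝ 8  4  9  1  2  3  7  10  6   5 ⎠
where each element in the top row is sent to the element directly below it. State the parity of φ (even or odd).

odd

In disjoint-cycle form the cycle lengths are 6, 3, 1.
A cycle is odd iff its length is even; φ has 1 even-length cycle, so sgn(φ) = (−1)^1 and φ is odd.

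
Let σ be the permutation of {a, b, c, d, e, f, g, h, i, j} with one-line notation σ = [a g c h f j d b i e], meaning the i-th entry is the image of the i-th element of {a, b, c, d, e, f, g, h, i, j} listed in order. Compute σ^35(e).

Tracing e → f → … returns to e after 3 steps, so e lies in a 3-cycle (e f j).
On a 3-cycle, σ^3 is the identity, so σ^35 = σ^2 there (35 ≡ 2 mod 3).
Stepping 2 places around the cycle: e → f → j.

j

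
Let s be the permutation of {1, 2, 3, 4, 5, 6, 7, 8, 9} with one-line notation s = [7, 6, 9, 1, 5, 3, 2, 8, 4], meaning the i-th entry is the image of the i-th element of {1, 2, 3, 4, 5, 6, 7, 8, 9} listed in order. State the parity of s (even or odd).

In disjoint-cycle form the cycle lengths are 7, 1, 1.
A cycle of length ℓ contributes ℓ−1 transpositions, so s is a product of 6 transpositions — even.

even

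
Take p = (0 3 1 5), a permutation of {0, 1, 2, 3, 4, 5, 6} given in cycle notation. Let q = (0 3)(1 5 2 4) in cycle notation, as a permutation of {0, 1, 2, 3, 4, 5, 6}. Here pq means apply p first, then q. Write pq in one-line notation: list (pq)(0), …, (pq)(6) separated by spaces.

0 2 4 5 1 3 6

(pq)(x) = q(p(x)). Computing each image: q(p(0)) = q(3) = 0, q(p(1)) = q(5) = 2, q(p(2)) = q(2) = 4, q(p(3)) = q(1) = 5, q(p(4)) = q(4) = 1, q(p(5)) = q(0) = 3, q(p(6)) = q(6) = 6.
Hence pq = [0 2 4 5 1 3 6].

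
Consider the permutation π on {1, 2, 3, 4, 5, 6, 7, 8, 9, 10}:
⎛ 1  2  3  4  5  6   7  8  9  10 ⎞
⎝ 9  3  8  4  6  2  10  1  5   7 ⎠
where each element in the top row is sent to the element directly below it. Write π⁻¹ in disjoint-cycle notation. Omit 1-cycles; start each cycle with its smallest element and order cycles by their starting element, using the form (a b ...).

First write π in disjoint cycles: (1 9 5 6 2 3 8)(7 10).
Reversing each cycle (and rotating so the smallest element leads) gives π⁻¹ = (1 8 3 2 6 5 9)(7 10).

(1 8 3 2 6 5 9)(7 10)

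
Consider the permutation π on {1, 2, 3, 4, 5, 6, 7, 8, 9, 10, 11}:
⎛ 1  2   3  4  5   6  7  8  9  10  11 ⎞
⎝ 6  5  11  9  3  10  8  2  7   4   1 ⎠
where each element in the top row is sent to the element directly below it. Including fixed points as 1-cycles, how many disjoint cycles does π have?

The cycle decomposition is (1, 6, 10, 4, 9, 7, 8, 2, 5, 3, 11), which has 1 cycle (counting 1-cycles).

1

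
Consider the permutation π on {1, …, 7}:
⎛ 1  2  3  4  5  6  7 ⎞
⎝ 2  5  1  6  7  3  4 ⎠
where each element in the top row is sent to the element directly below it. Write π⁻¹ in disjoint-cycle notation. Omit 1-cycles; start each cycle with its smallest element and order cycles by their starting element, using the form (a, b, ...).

(1, 3, 6, 4, 7, 5, 2)

The cycle decomposition of π is (1, 2, 5, 7, 4, 6, 3).
Reversing each cycle (and rotating so the smallest element leads) gives π⁻¹ = (1, 3, 6, 4, 7, 5, 2).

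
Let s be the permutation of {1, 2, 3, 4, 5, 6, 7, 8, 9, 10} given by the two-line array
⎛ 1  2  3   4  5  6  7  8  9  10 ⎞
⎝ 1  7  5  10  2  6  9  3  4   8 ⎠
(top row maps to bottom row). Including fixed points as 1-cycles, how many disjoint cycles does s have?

3

The cycle decomposition is (1)(2, 7, 9, 4, 10, 8, 3, 5)(6), which has 3 cycles (counting 1-cycles).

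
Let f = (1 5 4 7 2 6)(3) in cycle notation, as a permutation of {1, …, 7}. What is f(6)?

Within (1 5 4 7 2 6), 6 ↦ 1.

1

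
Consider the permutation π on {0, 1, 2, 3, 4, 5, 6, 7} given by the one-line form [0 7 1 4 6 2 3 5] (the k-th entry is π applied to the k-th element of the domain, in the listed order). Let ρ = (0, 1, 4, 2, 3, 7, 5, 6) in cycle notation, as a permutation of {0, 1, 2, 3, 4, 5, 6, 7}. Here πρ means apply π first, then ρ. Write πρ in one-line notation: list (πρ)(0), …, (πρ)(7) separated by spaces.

1 5 4 2 0 3 7 6

For each element, apply π then ρ: 0 → 0 → 1; 1 → 7 → 5; 2 → 1 → 4; 3 → 4 → 2; 4 → 6 → 0; 5 → 2 → 3; 6 → 3 → 7; 7 → 5 → 6.
So πρ in one-line form is 1 5 4 2 0 3 7 6.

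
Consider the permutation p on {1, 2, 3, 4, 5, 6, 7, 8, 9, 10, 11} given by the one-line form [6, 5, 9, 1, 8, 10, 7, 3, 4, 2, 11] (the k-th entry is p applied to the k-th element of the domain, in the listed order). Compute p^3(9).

Tracing 9 → 4 → … returns to 9 after 9 steps, so 9 lies in a 9-cycle (1 6 10 2 5 8 3 9 4).
Advancing 3 steps from 9: 9 → 4 → 1 → 6.

6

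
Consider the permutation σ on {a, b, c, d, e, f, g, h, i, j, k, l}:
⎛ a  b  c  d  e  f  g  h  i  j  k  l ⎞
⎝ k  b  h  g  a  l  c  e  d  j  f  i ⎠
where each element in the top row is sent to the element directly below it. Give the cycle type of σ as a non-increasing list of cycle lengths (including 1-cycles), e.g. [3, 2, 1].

[10, 1, 1]

The disjoint cycles are (a k f l i d g c h e)(b)(j), with lengths 10, 1, 1 in non-increasing order.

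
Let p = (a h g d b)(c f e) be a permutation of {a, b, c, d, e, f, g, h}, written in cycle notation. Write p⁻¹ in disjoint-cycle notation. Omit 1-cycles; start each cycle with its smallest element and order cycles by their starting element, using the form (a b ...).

Inverting a permutation written in cycle notation just reverses the order within every cycle.
After reversing and putting each cycle's least element first, p⁻¹ = (a b d g h)(c e f).

(a b d g h)(c e f)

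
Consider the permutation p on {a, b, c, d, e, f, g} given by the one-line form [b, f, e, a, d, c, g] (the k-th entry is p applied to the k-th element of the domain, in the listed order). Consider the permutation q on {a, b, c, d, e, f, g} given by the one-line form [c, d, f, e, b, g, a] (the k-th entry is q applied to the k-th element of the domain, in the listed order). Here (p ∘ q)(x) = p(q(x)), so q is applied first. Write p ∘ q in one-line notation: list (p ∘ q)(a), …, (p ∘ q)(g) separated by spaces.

e a c d f g b

(p ∘ q)(x) = p(q(x)). Computing each image: p(q(a)) = p(c) = e, p(q(b)) = p(d) = a, p(q(c)) = p(f) = c, p(q(d)) = p(e) = d, p(q(e)) = p(b) = f, p(q(f)) = p(g) = g, p(q(g)) = p(a) = b.
Hence p ∘ q = [e a c d f g b].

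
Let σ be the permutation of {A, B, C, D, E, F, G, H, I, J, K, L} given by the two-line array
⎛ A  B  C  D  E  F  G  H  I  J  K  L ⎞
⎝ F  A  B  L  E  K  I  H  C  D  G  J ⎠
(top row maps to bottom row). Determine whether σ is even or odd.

even

In disjoint-cycle form the cycle lengths are 7, 3, 1, 1.
A cycle is odd iff its length is even; σ has 0 even-length cycles, so sgn(σ) = (−1)^0 and σ is even.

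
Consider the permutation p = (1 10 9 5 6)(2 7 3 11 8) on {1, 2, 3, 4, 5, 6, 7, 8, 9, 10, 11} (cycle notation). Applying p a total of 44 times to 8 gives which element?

8 lies in the 5-cycle (2 7 3 11 8).
Powers repeat with period 5 on this cycle, and 44 mod 5 = 4, so p^44(8) = p^4(8).
Stepping 4 places around the cycle: 8 → 2 → 7 → 3 → 11.

11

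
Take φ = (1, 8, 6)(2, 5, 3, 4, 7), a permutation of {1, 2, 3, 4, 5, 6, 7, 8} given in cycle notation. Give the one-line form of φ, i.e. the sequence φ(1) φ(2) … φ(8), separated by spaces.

Each element maps to the next entry in its cycle (wrapping to the front): 1→8, 2→5, 3→4, 4→7, 5→3, 6→1, 7→2, 8→6.
Listing these in domain order gives 8 5 4 7 3 1 2 6.

8 5 4 7 3 1 2 6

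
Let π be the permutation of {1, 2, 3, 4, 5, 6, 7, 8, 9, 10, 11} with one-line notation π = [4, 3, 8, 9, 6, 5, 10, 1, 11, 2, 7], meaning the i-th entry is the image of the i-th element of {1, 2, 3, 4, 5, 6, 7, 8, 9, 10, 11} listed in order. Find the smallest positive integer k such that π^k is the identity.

Writing π as disjoint cycles, the cycle lengths are 9, 2.
Since disjoint cycles commute, ord(π) = lcm(9, 2) = 18.

18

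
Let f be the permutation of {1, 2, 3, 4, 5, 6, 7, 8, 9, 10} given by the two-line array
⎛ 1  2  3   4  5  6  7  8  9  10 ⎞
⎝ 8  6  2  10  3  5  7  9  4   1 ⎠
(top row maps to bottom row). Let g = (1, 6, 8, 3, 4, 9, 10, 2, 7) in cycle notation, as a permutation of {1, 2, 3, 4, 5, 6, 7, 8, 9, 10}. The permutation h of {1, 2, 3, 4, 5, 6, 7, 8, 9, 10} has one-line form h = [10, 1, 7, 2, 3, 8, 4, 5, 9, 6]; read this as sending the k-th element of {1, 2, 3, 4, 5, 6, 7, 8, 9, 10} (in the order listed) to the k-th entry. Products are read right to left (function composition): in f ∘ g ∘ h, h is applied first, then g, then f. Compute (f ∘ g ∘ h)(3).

Chase 3: h(3) = 7; g(7) = 1; f(1) = 8. Hence (f ∘ g ∘ h)(3) = 8.

8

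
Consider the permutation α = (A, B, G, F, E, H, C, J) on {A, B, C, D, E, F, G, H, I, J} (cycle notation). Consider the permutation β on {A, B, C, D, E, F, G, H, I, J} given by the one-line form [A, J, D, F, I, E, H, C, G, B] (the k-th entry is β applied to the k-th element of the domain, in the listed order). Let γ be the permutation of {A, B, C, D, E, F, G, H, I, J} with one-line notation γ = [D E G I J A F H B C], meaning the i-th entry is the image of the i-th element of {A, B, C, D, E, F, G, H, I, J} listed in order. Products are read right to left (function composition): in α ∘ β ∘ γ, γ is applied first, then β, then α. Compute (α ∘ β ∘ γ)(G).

Chase G: γ(G) = F; β(F) = E; α(E) = H. Hence (α ∘ β ∘ γ)(G) = H.

H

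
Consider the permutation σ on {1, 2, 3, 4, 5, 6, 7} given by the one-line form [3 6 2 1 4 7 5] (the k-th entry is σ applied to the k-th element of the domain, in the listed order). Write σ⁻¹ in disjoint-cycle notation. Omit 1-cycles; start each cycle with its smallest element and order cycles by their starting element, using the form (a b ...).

(1 4 5 7 6 2 3)

First write σ in disjoint cycles: (1 3 2 6 7 5 4).
Reversing each cycle (and rotating so the smallest element leads) gives σ⁻¹ = (1 4 5 7 6 2 3).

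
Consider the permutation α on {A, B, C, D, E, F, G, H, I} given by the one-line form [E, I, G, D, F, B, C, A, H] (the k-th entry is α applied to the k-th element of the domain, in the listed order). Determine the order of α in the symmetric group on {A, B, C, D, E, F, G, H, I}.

6

Decomposing into disjoint cycles gives cycle lengths 6, 2, 1.
The order of α is the least common multiple of its cycle lengths: lcm(6, 2) = 6.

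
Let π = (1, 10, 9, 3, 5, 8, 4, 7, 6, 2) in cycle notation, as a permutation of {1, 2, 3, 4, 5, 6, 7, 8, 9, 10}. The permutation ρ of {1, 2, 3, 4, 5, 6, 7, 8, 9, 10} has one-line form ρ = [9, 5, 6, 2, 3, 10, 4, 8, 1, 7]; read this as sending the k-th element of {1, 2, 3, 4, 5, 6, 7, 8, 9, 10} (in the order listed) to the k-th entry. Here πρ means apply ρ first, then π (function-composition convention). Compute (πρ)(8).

First apply ρ: ρ(8) = 8, then π(8) = 4. Thus (πρ)(8) = 4.

4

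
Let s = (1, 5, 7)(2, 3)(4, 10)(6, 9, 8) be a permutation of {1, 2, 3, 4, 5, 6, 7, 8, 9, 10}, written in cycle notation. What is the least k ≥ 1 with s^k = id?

The cycle type of s is (3, 3, 2, 2).
The order is lcm(3, 3, 2, 2) = 6.

6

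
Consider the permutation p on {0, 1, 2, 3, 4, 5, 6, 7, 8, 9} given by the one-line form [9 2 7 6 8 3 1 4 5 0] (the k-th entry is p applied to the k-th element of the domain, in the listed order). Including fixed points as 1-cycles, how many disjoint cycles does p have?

The cycle decomposition is (0 9)(1 2 7 4 8 5 3 6), which has 2 cycles (counting 1-cycles).

2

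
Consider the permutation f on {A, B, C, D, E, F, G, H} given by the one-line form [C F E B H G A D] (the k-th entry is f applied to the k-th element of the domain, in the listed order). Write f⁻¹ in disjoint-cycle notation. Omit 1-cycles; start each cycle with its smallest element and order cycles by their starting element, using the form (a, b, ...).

(A, G, F, B, D, H, E, C)

The cycle decomposition of f is (A, C, E, H, D, B, F, G).
Reversing each cycle (and rotating so the smallest element leads) gives f⁻¹ = (A, G, F, B, D, H, E, C).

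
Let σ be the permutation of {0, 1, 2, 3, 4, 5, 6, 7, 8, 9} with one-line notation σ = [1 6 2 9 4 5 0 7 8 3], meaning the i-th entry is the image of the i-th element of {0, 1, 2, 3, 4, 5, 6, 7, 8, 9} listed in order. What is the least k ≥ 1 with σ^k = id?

6

Decomposing into disjoint cycles gives cycle lengths 3, 2, 1, 1, 1, 1, 1.
The order of σ is the least common multiple of its cycle lengths: lcm(3, 2) = 6.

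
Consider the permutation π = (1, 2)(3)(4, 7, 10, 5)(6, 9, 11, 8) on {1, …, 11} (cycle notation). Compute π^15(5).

10

5 lies in the 4-cycle (4, 7, 10, 5).
Powers repeat with period 4 on this cycle, and 15 mod 4 = 3, so π^15(5) = π^3(5).
Advancing 3 steps from 5: 5 → 4 → 7 → 10.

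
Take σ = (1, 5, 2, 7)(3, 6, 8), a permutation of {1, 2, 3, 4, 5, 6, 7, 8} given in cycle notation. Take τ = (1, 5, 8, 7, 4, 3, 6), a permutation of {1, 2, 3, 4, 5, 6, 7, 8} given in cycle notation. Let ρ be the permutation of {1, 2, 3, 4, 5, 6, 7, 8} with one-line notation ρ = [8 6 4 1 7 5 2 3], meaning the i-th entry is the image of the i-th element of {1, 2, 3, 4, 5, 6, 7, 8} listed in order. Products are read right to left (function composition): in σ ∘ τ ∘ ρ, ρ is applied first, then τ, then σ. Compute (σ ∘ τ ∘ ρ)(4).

2

Apply the permutations in order: ρ(4) = 1, then τ(1) = 5, then σ(5) = 2. So (σ ∘ τ ∘ ρ)(4) = 2.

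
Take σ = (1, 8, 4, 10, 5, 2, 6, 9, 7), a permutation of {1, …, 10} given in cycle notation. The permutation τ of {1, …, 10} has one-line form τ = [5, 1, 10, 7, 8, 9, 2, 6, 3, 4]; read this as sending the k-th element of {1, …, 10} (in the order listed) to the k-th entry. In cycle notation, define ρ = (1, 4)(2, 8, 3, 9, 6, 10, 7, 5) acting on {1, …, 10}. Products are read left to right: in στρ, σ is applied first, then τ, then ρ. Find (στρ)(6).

9

(στρ)(6) = ρ(τ(σ(6))). σ(6) = 9, then τ(9) = 3, then ρ(3) = 9, so the result is 9.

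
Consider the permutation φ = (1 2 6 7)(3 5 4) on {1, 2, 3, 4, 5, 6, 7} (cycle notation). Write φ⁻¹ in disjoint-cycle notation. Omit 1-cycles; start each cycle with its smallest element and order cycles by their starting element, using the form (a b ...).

(1 7 6 2)(3 4 5)

If φ sends a → b within a cycle, φ⁻¹ sends b → a; equivalently, reverse each cycle.
After reversing and putting each cycle's least element first, φ⁻¹ = (1 7 6 2)(3 4 5).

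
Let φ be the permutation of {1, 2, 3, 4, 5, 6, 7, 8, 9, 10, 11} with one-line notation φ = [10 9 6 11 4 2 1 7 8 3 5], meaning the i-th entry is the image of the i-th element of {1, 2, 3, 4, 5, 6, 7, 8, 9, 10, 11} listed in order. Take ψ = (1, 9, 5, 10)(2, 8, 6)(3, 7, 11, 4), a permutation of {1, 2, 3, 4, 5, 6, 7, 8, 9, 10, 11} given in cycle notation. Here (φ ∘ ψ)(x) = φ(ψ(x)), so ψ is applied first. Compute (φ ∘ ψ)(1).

ψ(1) = 9, then φ(9) = 8; composing gives (φ ∘ ψ)(1) = 8.

8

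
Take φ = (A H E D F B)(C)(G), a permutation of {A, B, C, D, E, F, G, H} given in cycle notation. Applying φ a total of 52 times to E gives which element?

E lies in the 6-cycle (A H E D F B).
Powers repeat with period 6 on this cycle, and 52 mod 6 = 4, so φ^52(E) = φ^4(E).
Stepping 4 places around the cycle: E → D → F → B → A.

A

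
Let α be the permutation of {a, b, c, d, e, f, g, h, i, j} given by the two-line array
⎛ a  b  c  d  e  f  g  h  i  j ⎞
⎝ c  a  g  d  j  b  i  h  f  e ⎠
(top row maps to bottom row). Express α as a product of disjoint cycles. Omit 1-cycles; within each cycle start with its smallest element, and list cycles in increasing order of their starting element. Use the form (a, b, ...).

Iterating α from a gives a → c → g → i → f → b → a; that is the 6-cycle (a, c, g, i, f, b).
Repeating from the next unused element and collecting all non-trivial cycles gives (a, c, g, i, f, b)(e, j).

(a, c, g, i, f, b)(e, j)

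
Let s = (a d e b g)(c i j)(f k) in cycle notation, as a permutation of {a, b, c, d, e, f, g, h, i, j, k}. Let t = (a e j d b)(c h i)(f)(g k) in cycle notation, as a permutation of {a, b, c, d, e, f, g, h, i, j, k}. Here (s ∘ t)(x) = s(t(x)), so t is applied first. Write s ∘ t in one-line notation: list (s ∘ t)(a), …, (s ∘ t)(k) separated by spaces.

(s ∘ t)(x) = s(t(x)). Computing each image: s(t(a)) = s(e) = b, s(t(b)) = s(a) = d, s(t(c)) = s(h) = h, s(t(d)) = s(b) = g, s(t(e)) = s(j) = c, s(t(f)) = s(f) = k, s(t(g)) = s(k) = f, s(t(h)) = s(i) = j, s(t(i)) = s(c) = i, s(t(j)) = s(d) = e, s(t(k)) = s(g) = a.
Hence s ∘ t = [b d h g c k f j i e a].

b d h g c k f j i e a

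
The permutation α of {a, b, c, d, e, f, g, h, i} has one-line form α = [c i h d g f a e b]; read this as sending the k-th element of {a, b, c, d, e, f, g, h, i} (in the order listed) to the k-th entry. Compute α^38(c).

g

Tracing c → h → … returns to c after 5 steps, so c lies in a 5-cycle (a c h e g).
On a 5-cycle, α^5 is the identity, so α^38 = α^3 there (38 ≡ 3 mod 5).
Stepping 3 places around the cycle: c → h → e → g.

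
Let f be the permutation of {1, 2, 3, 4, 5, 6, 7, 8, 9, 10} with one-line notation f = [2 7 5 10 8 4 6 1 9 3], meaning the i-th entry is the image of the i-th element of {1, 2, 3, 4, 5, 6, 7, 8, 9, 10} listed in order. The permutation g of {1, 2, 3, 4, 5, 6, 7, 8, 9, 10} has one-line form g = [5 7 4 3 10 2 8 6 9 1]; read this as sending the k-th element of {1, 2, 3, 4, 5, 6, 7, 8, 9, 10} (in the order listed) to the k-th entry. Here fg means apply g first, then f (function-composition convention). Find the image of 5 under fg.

3

First apply g: g(5) = 10, then f(10) = 3. Thus (fg)(5) = 3.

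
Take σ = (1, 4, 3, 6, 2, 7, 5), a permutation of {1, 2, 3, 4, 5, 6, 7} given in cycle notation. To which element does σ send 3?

3 appears in (1, 4, 3, 6, 2, 7, 5); the next entry (wrapping around) is 6.

6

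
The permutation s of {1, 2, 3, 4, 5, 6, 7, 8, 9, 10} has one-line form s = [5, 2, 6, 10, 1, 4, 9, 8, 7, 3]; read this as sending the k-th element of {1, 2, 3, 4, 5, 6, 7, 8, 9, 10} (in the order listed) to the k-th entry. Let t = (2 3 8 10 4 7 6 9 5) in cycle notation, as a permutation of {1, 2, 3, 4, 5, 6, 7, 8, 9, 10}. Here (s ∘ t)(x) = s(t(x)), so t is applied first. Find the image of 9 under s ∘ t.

First apply t: t(9) = 5, then s(5) = 1. Thus (s ∘ t)(9) = 1.

1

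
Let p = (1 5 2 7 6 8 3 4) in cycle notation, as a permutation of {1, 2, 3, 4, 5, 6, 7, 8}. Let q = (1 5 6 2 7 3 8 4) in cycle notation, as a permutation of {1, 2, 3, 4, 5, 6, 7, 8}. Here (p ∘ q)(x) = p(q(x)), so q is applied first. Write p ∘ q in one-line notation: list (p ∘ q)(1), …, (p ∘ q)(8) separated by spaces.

(p ∘ q)(x) = p(q(x)). Computing each image: p(q(1)) = p(5) = 2, p(q(2)) = p(7) = 6, p(q(3)) = p(8) = 3, p(q(4)) = p(1) = 5, p(q(5)) = p(6) = 8, p(q(6)) = p(2) = 7, p(q(7)) = p(3) = 4, p(q(8)) = p(4) = 1.
Hence p ∘ q = [2 6 3 5 8 7 4 1].

2 6 3 5 8 7 4 1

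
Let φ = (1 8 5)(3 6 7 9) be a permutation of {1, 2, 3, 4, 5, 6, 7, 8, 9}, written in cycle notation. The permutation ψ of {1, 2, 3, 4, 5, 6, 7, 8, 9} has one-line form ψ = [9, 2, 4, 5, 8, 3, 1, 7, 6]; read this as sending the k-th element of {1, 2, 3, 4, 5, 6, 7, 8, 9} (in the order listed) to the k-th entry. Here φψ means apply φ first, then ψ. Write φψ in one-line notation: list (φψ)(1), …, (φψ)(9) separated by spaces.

For each element, apply φ then ψ: 1 → 8 → 7; 2 → 2 → 2; 3 → 6 → 3; 4 → 4 → 5; 5 → 1 → 9; 6 → 7 → 1; 7 → 9 → 6; 8 → 5 → 8; 9 → 3 → 4.
Collecting the images, φψ = [7 2 3 5 9 1 6 8 4].

7 2 3 5 9 1 6 8 4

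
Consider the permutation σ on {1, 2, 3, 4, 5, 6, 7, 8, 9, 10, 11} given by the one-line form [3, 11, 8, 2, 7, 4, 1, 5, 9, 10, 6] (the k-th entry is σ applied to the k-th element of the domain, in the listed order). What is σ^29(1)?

Tracing 1 → 3 → … returns to 1 after 5 steps, so 1 lies in a 5-cycle (1 3 8 5 7).
On a 5-cycle, σ^5 is the identity, so σ^29 = σ^4 there (29 ≡ 4 mod 5).
Stepping 4 places around the cycle: 1 → 3 → 8 → 5 → 7.

7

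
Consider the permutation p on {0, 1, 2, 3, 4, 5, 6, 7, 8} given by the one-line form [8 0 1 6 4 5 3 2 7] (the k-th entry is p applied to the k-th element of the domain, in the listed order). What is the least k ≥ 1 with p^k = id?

10

Decomposing into disjoint cycles gives cycle lengths 5, 2, 1, 1.
The order of p is the least common multiple of its cycle lengths: lcm(5, 2) = 10.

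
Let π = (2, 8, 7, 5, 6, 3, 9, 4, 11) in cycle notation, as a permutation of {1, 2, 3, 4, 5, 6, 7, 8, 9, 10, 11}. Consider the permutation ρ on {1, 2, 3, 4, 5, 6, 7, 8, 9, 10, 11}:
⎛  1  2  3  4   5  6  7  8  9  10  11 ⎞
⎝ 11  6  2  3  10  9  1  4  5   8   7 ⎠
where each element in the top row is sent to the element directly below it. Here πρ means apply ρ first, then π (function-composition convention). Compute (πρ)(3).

First apply ρ: ρ(3) = 2, then π(2) = 8. Thus (πρ)(3) = 8.

8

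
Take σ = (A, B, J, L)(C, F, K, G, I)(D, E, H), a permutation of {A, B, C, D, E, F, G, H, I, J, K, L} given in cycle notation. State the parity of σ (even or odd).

odd

The cycle lengths are 5, 4, 3.
A cycle is odd iff its length is even; σ has 1 even-length cycle, so sgn(σ) = (−1)^1 and σ is odd.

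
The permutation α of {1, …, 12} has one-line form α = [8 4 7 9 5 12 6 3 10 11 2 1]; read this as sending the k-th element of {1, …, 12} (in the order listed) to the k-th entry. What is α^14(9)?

Tracing 9 → 10 → … returns to 9 after 5 steps, so 9 lies in a 5-cycle (2 4 9 10 11).
Powers repeat with period 5 on this cycle, and 14 mod 5 = 4, so α^14(9) = α^4(9).
Stepping 4 places around the cycle: 9 → 10 → 11 → 2 → 4.

4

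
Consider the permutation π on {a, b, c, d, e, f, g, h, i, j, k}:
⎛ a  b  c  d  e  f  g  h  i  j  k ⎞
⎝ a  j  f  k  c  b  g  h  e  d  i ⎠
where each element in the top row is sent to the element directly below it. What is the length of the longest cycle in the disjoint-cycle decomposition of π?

8

Decomposing into disjoint cycles gives (b j d k i e c f); the longest has length 8.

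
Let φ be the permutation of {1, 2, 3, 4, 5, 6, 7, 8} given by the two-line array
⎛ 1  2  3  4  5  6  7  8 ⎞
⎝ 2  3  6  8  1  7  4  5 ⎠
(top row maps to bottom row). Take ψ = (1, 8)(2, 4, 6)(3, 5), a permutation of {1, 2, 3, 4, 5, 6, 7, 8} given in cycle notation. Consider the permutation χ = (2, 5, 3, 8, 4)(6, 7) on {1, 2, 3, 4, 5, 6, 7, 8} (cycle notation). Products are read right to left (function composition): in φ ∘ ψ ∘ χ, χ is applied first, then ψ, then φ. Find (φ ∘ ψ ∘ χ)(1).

5

Apply the permutations in order: χ(1) = 1, then ψ(1) = 8, then φ(8) = 5. So (φ ∘ ψ ∘ χ)(1) = 5.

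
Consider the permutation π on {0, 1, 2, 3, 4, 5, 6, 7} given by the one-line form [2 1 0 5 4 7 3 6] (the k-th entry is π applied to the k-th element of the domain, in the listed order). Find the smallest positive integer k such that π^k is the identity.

The disjoint-cycle form of π has cycle lengths 4, 2, 1, 1.
The order is lcm(4, 2) = 4.

4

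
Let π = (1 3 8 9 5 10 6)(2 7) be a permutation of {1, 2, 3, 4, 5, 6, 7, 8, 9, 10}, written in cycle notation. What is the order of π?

14

The disjoint cycles have lengths 7, 2, 1.
The order is lcm(7, 2) = 14.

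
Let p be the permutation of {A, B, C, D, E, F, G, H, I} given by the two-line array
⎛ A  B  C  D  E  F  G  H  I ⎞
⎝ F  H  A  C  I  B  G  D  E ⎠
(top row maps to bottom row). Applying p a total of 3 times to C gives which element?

Tracing C → A → … returns to C after 6 steps, so C lies in a 6-cycle (A F B H D C).
Stepping 3 places around the cycle: C → A → F → B.

B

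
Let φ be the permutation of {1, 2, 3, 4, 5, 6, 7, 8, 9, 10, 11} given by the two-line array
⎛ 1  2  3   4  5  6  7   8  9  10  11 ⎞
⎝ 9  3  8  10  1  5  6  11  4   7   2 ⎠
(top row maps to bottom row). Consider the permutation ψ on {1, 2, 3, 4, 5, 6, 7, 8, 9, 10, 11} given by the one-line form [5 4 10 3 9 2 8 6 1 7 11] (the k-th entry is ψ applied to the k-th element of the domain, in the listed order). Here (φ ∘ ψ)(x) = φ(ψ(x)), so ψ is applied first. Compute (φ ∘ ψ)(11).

First apply ψ: ψ(11) = 11, then φ(11) = 2. Thus (φ ∘ ψ)(11) = 2.

2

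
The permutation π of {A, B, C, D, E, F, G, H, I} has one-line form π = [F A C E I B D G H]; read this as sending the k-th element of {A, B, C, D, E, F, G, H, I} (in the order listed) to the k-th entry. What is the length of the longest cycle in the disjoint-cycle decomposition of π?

5

Decomposing into disjoint cycles gives (A, F, B)(D, E, I, H, G); the longest has length 5.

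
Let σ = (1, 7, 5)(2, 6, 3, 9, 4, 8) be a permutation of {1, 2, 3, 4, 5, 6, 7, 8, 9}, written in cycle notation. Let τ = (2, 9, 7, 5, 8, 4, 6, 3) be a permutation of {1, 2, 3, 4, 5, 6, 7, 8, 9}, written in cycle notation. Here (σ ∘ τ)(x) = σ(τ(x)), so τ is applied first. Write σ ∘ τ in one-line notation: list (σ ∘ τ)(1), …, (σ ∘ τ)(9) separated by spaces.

(σ ∘ τ)(x) = σ(τ(x)). Computing each image: σ(τ(1)) = σ(1) = 7, σ(τ(2)) = σ(9) = 4, σ(τ(3)) = σ(2) = 6, σ(τ(4)) = σ(6) = 3, σ(τ(5)) = σ(8) = 2, σ(τ(6)) = σ(3) = 9, σ(τ(7)) = σ(5) = 1, σ(τ(8)) = σ(4) = 8, σ(τ(9)) = σ(7) = 5.
Hence σ ∘ τ = [7 4 6 3 2 9 1 8 5].

7 4 6 3 2 9 1 8 5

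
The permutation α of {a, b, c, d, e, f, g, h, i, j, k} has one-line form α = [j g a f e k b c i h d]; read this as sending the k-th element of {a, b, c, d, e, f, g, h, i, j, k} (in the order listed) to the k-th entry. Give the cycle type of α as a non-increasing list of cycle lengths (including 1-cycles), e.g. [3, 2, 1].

The disjoint cycles are (a, j, h, c)(b, g)(d, f, k)(e)(i), with lengths 4, 3, 2, 1, 1 in non-increasing order.

[4, 3, 2, 1, 1]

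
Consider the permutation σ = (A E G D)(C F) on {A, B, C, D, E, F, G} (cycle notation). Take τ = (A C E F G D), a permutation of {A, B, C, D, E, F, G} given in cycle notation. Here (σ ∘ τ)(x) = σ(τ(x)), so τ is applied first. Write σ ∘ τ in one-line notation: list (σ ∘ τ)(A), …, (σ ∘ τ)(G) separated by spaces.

F B G E C D A

(σ ∘ τ)(x) = σ(τ(x)). Computing each image: σ(τ(A)) = σ(C) = F, σ(τ(B)) = σ(B) = B, σ(τ(C)) = σ(E) = G, σ(τ(D)) = σ(A) = E, σ(τ(E)) = σ(F) = C, σ(τ(F)) = σ(G) = D, σ(τ(G)) = σ(D) = A.
Hence σ ∘ τ = [F B G E C D A].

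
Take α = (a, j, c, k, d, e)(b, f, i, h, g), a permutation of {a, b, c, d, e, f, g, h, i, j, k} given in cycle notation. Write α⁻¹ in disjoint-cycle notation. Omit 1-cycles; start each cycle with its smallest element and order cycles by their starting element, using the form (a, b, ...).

(a, e, d, k, c, j)(b, g, h, i, f)

If α sends a → b within a cycle, α⁻¹ sends b → a; equivalently, reverse each cycle.
Reversing each cycle of α and rotating so the smallest element leads gives (a, e, d, k, c, j)(b, g, h, i, f).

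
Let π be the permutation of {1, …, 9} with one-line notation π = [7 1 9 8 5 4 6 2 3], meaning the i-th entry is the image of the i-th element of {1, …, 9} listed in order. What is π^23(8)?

4

Tracing 8 → 2 → … returns to 8 after 6 steps, so 8 lies in a 6-cycle (1 7 6 4 8 2).
Powers repeat with period 6 on this cycle, and 23 mod 6 = 5, so π^23(8) = π^5(8).
Stepping 5 places around the cycle: 8 → 2 → 1 → 7 → 6 → 4.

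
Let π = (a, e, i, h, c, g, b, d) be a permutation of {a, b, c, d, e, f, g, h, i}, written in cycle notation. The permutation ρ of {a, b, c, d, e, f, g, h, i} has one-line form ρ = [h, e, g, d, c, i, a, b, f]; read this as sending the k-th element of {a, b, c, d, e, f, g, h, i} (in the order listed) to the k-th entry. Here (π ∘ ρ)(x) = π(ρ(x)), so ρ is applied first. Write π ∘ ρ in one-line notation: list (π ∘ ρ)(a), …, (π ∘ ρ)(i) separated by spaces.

(π ∘ ρ)(x) = π(ρ(x)). Computing each image: π(ρ(a)) = π(h) = c, π(ρ(b)) = π(e) = i, π(ρ(c)) = π(g) = b, π(ρ(d)) = π(d) = a, π(ρ(e)) = π(c) = g, π(ρ(f)) = π(i) = h, π(ρ(g)) = π(a) = e, π(ρ(h)) = π(b) = d, π(ρ(i)) = π(f) = f.
Hence π ∘ ρ = [c i b a g h e d f].

c i b a g h e d f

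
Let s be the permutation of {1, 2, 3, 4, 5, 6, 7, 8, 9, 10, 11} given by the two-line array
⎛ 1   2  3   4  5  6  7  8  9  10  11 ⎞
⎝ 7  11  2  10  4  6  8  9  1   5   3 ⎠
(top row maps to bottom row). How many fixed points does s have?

The fixed points (elements with s(x) = x) are {6}, so there is 1.

1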